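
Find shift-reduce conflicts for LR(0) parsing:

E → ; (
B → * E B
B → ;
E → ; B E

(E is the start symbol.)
Augment with E' → E and build the canonical LR(0) collection (I0 = CLOSURE({[E' → . E]}), then GOTO on every symbol after a dot until no new states appear). It has 10 states:
  I0: { [E → . ; (], [E → . ; B E], [E' → . E] }  — shift
  I1: { [B → . * E B], [B → . ;], [E → ; . (], [E → ; . B E] }  — shift
  I2: { [E' → E .] }  — accept
  I3: { [E → ; ( .] }  — reduce
  I4: { [B → * . E B], [E → . ; (], [E → . ; B E] }  — shift
  I5: { [B → ; .] }  — reduce
  I6: { [E → . ; (], [E → . ; B E], [E → ; B . E] }  — shift
  I7: { [E → ; B E .] }  — reduce
  I8: { [B → * E . B], [B → . * E B], [B → . ;] }  — shift
  I9: { [B → * E B .] }  — reduce

No state contains both a complete item and a shift item.

Answer: No shift-reduce conflicts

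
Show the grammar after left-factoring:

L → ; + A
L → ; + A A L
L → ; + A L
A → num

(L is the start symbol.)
L → ; + A L'
L' → ε
L' → A L
L' → L
A → num

Left-factoring transforms A → αβ₁ | αβ₂ into A → αA' and A' → β₁ | β₂
(α is the longest common prefix among the alternatives). Repeat until
no nonterminal has two alternatives with a common prefix.

Round 1: L has alternatives sharing prefix '; + A'. Introduce L': L → ; + A L'
  Add: L' → ε
  Add: L' → A L
  Add: L' → L

No remaining common prefixes — done.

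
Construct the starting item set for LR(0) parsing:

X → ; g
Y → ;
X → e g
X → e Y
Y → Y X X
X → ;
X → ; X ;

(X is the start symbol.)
{ [X → . ; X ;], [X → . ; g], [X → . ;], [X → . e Y], [X → . e g], [X' → . X] }

First, augment the grammar with X' → X
I₀ = CLOSURE({ [X' → . X] }):
  [X' → . X] has the dot before X: add [X → . ; g], [X → . e g], [X → . e Y], [X → . ;], [X → . ; X ;]
No further items can be added.

I₀ = { [X → . ; X ;], [X → . ; g], [X → . ;], [X → . e Y], [X → . e g], [X' → . X] }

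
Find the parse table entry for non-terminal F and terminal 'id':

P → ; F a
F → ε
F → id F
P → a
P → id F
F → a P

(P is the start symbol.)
To find M[F, 'id'], we find productions for F where 'id' is in the predict set (PREDICT(N → α) = (FIRST(α) \ {ε}) ∪ (FOLLOW(N) if α ⇒* ε)).

Relevant sets:
  FOLLOW(F) = { $, 'a' }

F → ε: PREDICT = { $, 'a' }
F → id F: PREDICT = { 'id' }
  'id' is in predict set, so this production goes in M[F, 'id']
F → a P: PREDICT = { 'a' }

M[F, 'id'] = F → id F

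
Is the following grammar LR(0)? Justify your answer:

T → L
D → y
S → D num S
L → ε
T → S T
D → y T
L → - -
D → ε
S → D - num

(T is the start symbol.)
Augment with T' → T and build the canonical LR(0) collection (I0 = CLOSURE({[T' → . T]}), then GOTO on every symbol after a dot until no new states appear). It has 14 states:
  I0: { [D → . y T], [D → . y], [D → .], [L → . - -], [L → .], [S → . D - num], [S → . D num S], [T → . L], [T → . S T], [T' → . T] }  — shift, 2 reduces
  I1: { [L → - . -] }  — shift
  I2: { [S → D . - num], [S → D . num S] }  — shift
  I3: { [T → L .] }  — reduce
  I4: { [D → . y T], [D → . y], [D → .], [L → . - -], [L → .], [S → . D - num], [S → . D num S], [T → . L], [T → . S T], [T → S . T] }  — shift, 2 reduces
  I5: { [T' → T .] }  — accept
  I6: { [D → . y T], [D → . y], [D → .], [D → y . T], [D → y .], [L → . - -], [L → .], [S → . D - num], [S → . D num S], [T → . L], [T → . S T] }  — shift, 3 reduces
  I7: { [D → y T .] }  — reduce
  I8: { [T → S T .] }  — reduce
  I9: { [S → D - . num] }  — shift
  I10: { [D → . y T], [D → . y], [D → .], [S → . D - num], [S → . D num S], [S → D num . S] }  — shift, reduce
  I11: { [S → D num S .] }  — reduce
  I12: { [S → D - num .] }  — reduce
  I13: { [L → - - .] }  — reduce

Conflict in state I0:
  Shift-reduce conflict between [D → .] and [D → . y]
So the grammar is NOT LR(0).

Answer: No. Shift-reduce conflict between [D → .] and [D → . y]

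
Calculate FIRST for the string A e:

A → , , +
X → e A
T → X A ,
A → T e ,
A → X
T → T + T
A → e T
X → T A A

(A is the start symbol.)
{ ',', 'e' }

FIRST sets of the non-terminals involved (from the grammar, by fixed-point iteration):
  FIRST(A) = { ',', 'e' }

To compute FIRST(A e), process the symbols left to right:
Symbol A is a non-terminal. Add FIRST(A) \ {ε} = { ',', 'e' }
A is not nullable (ε ∉ FIRST(A)), so stop here.
FIRST(A e) = { ',', 'e' }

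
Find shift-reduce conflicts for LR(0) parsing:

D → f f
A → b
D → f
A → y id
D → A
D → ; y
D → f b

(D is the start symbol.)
A shift-reduce conflict occurs when an LR(0) state has both:
  - a complete (reduce) item [A → α .] (dot at the end), and
  - a shift item [B → β . c γ] (dot before a terminal).

Augment with D' → D and build the canonical LR(0) collection (I0 = CLOSURE({[D' → . D]}), then GOTO on every symbol after a dot until no new states appear). It has 11 states:
  I0: { [A → . b], [A → . y id], [D → . ; y], [D → . A], [D → . f b], [D → . f f], [D → . f], [D' → . D] }  — shift
  I1: { [D → ; . y] }  — shift
  I2: { [D → A .] }  — reduce
  I3: { [D' → D .] }  — accept
  I4: { [A → b .] }  — reduce
  I5: { [D → f . b], [D → f . f], [D → f .] }  — shift, reduce
  I6: { [A → y . id] }  — shift
  I7: { [A → y id .] }  — reduce
  I8: { [D → f b .] }  — reduce
  I9: { [D → f f .] }  — reduce
  I10: { [D → ; y .] }  — reduce

I5 contains reduce item [D → f .] and shift items [D → f . b], [D → f . f] — shift-reduce conflict.

Answer: Yes — I5: [D → f .] vs [D → f . b]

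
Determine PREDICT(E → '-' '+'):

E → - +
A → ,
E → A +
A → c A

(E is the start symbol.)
PREDICT(E → '-' '+') = (FIRST(RHS) \ {ε}) ∪ (FOLLOW(E) if ε ∈ FIRST(RHS), i.e. RHS ⇒* ε)
FIRST('-' '+') = { '-' }
ε ∉ FIRST('-' '+'), so FOLLOW(E) is not added.
PREDICT(E → '-' '+') = { '-' }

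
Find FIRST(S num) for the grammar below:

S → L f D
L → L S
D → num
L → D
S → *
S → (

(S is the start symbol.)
FIRST sets of the non-terminals involved (from the grammar, by fixed-point iteration):
  FIRST(S) = { '(', '*', 'num' }

To compute FIRST(S num), process the symbols left to right:
Symbol S is a non-terminal. Add FIRST(S) \ {ε} = { '(', '*', 'num' }
S is not nullable (ε ∉ FIRST(S)), so stop here.
FIRST(S num) = { '(', '*', 'num' }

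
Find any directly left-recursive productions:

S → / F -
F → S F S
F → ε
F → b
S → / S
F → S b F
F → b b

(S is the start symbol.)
S → / F -: starts with '/'
F → S F S: starts with S
F → ε: starts with ε
F → b: starts with b
S → / S: starts with '/'
F → S b F: starts with S
F → b b: starts with b

No direct left recursion found.

Answer: No direct left recursion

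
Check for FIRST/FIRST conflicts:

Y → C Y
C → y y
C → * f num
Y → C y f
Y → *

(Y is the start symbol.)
Yes. Y → C Y / Y → C y f on { '*', 'y' }; Y → C Y / Y → '*' on { '*' }; Y → C y f / Y → '*' on { '*' }

A FIRST/FIRST conflict occurs when two productions N → α and N → β for the same non-terminal have FIRST(α) ∩ FIRST(β) ≠ ∅ (with ε ∈ FIRST of a nullable right-hand side, so two nullable alternatives also conflict).

FIRST sets of the non-terminals at (or reachable through a nullable prefix from) the front of some alternative:
  FIRST(C) = { '*', 'y' }

Productions for Y:
  Y → C Y: FIRST = { '*', 'y' }
  Y → C y f: FIRST = { '*', 'y' }
  Y → *: FIRST = { '*' }
Productions for C:
  C → y y: FIRST = { 'y' }
  C → * f num: FIRST = { '*' }

Conflict for Y: Y → C Y and Y → C y f
  Overlap: { '*', 'y' }
Conflict for Y: Y → C Y and Y → *
  Overlap: { '*' }
Conflict for Y: Y → C y f and Y → *
  Overlap: { '*' }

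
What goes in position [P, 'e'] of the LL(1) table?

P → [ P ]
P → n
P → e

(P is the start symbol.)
P → e

To find M[P, 'e'], we find productions for P where 'e' is in the predict set (PREDICT(N → α) = (FIRST(α) \ {ε}) ∪ (FOLLOW(N) if α ⇒* ε)).

P → [ P ]: PREDICT = { '[' }
P → n: PREDICT = { 'n' }
P → e: PREDICT = { 'e' }
  'e' is in predict set, so this production goes in M[P, 'e']

M[P, 'e'] = P → e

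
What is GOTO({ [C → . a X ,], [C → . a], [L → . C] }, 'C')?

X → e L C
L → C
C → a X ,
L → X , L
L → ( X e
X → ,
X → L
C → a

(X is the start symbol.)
GOTO(I, 'C') = CLOSURE({ [A → αX.β] : [A → α.Xβ] ∈ I, X = 'C' })

Items with dot before 'C', with the dot advanced:
  [L → . C] → [L → C .]
Closure adds nothing (no advanced item has the dot before a non-terminal).

GOTO = { [L → C .] }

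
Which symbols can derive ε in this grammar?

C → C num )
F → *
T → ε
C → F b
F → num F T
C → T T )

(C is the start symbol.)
{ 'T' }

ε-productions: T → ε
So T is immediately nullable.
No further non-terminal can be added: every production for the remaining non-terminals contains a terminal or a non-nullable non-terminal.
Nullable = { 'T' }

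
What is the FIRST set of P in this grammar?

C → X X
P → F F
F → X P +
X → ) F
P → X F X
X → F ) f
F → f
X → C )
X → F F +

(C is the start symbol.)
FIRST sets of the other non-terminals involved (by the same procedure, iterated to a fixed point):
  FIRST(F) = { ')', 'f' }
  FIRST(X) = { ')', 'f' }

From P → F F:
  - F is a non-terminal: add FIRST(F) \ {ε} = { ')', 'f' }
    F is not nullable, so stop
From P → X F X:
  - X is a non-terminal: add FIRST(X) \ {ε} = { ')', 'f' }
    X is not nullable, so stop

Collecting: FIRST(P) = { ')', 'f' }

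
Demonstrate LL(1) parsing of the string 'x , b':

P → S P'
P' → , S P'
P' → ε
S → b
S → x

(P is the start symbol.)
Stack is shown with the top on the left.

Stack     Input    Action
-------------------------
P $       x , b $  output P → S P'
S P' $    x , b $  output S → x
x P' $    x , b $  match 'x'
P' $      , b $    output P' → , S P'
, S P' $  , b $    match ','
S P' $    b $      output S → b
b P' $    b $      match 'b'
P' $      $        output P' → ε
$         $        accept

The string is accepted.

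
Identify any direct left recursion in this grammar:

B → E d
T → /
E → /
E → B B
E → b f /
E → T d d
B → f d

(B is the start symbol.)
B → E d: starts with E
T → /: starts with '/'
E → /: starts with '/'
E → B B: starts with B
E → b f /: starts with b
E → T d d: starts with T
B → f d: starts with f

No direct left recursion found.

Answer: No direct left recursion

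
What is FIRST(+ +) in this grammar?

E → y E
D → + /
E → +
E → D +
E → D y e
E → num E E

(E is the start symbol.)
{ '+' }

To compute FIRST(+ +), process the symbols left to right:
Symbol + is a terminal. Add '+' and stop.
FIRST(+ +) = { '+' }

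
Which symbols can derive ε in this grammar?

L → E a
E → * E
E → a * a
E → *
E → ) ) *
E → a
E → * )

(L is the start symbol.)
There are no ε-productions, so no non-terminal can derive ε.
No non-terminals are nullable.

Answer: None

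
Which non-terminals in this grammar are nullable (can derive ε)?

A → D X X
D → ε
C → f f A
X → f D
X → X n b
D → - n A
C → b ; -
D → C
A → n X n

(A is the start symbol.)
{ 'D' }

A non-terminal is nullable if it can derive ε (the empty string): either it has an ε-production, or it has a production whose right-hand side consists entirely of nullable non-terminals.

ε-productions: D → ε
So D is immediately nullable.
No further non-terminal can be added: every production for the remaining non-terminals contains a terminal or a non-nullable non-terminal.
Nullable = { 'D' }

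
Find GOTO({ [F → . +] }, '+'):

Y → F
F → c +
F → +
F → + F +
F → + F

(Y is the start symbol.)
{ [F → + .] }

GOTO(I, '+') = CLOSURE({ [A → αX.β] : [A → α.Xβ] ∈ I, X = '+' })

Items with dot before '+', with the dot advanced:
  [F → . +] → [F → + .]
Closure adds nothing (no advanced item has the dot before a non-terminal).

GOTO = { [F → + .] }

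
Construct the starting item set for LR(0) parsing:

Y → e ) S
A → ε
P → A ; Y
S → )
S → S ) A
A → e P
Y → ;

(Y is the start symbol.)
First, augment the grammar with Y' → Y
I₀ = CLOSURE({ [Y' → . Y] }):
  [Y' → . Y] has the dot before Y: add [Y → . e ) S], [Y → . ;]
No further items can be added.

I₀ = { [Y → . ;], [Y → . e ) S], [Y' → . Y] }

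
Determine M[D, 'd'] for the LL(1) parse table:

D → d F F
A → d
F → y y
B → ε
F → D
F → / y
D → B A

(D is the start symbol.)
D → d F F, D → B A

To find M[D, 'd'], we find productions for D where 'd' is in the predict set (PREDICT(N → α) = (FIRST(α) \ {ε}) ∪ (FOLLOW(N) if α ⇒* ε)).

Relevant sets:
  FIRST(B) = { ε }
  FIRST(A) = { 'd' }

D → d F F: PREDICT = { 'd' }
  'd' is in predict set, so this production goes in M[D, 'd']
D → B A: PREDICT = { 'd' }
  'd' is in predict set, so this production goes in M[D, 'd']

M[D, 'd'] = D → d F F, D → B A  (a multiply-defined cell — the grammar is not LL(1))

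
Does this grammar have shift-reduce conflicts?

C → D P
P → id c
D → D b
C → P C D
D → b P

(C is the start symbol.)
Yes — I9: [C → P C D .] vs [D → D . b]

A shift-reduce conflict occurs when an LR(0) state has both:
  - a complete (reduce) item [A → α .] (dot at the end), and
  - a shift item [B → β . c γ] (dot before a terminal).

Augment with C' → C and build the canonical LR(0) collection (I0 = CLOSURE({[C' → . C]}), then GOTO on every symbol after a dot until no new states appear). It has 12 states:
  I0: { [C → . D P], [C → . P C D], [C' → . C], [D → . D b], [D → . b P], [P → . id c] }  — shift
  I1: { [C' → C .] }  — accept
  I2: { [C → D . P], [D → D . b], [P → . id c] }  — shift
  I3: { [C → . D P], [C → . P C D], [C → P . C D], [D → . D b], [D → . b P], [P → . id c] }  — shift
  I4: { [D → b . P], [P → . id c] }  — shift
  I5: { [P → id . c] }  — shift
  I6: { [P → id c .] }  — reduce
  I7: { [D → b P .] }  — reduce
  I8: { [C → P C . D], [D → . D b], [D → . b P] }  — shift
  I9: { [C → P C D .], [D → D . b] }  — shift, reduce
  I10: { [D → D b .] }  — reduce
  I11: { [C → D P .] }  — reduce

I9 contains reduce item [C → P C D .] and shift item [D → D . b] — shift-reduce conflict.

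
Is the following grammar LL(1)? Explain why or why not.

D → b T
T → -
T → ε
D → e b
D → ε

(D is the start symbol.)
A grammar is LL(1) if for each non-terminal N with multiple productions, the predict sets of those productions are pairwise disjoint, where PREDICT(N → α) = (FIRST(α) \ {ε}) ∪ (FOLLOW(N) if α ⇒* ε).

Relevant sets:
  FOLLOW(D) = { $ }
  FOLLOW(T) = { $ }

For D:
  PREDICT(D → b T) = { 'b' }
  PREDICT(D → e b) = { 'e' }
  PREDICT(D → ε) = { $ }
For T:
  PREDICT(T → '-') = { '-' }
  PREDICT(T → ε) = { $ }

All predict sets are disjoint. The grammar IS LL(1).

Answer: Yes, the grammar is LL(1).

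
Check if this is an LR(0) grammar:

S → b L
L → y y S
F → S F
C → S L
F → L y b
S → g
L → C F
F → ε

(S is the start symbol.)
Augment with S' → S and build the canonical LR(0) collection (I0 = CLOSURE({[S' → . S]}), then GOTO on every symbol after a dot until no new states appear). It has 18 states:
  I0: { [S → . b L], [S → . g], [S' → . S] }  — shift
  I1: { [S' → S .] }  — accept
  I2: { [C → . S L], [L → . C F], [L → . y y S], [S → . b L], [S → . g], [S → b . L] }  — shift
  I3: { [S → g .] }  — reduce
  I4: { [C → . S L], [F → . L y b], [F → . S F], [F → .], [L → . C F], [L → . y y S], [L → C . F], [S → . b L], [S → . g] }  — shift, reduce
  I5: { [S → b L .] }  — reduce
  I6: { [C → . S L], [C → S . L], [L → . C F], [L → . y y S], [S → . b L], [S → . g] }  — shift
  I7: { [L → y . y S] }  — shift
  I8: { [L → y y . S], [S → . b L], [S → . g] }  — shift
  I9: { [L → y y S .] }  — reduce
  I10: { [C → S L .] }  — reduce
  I11: { [L → C F .] }  — reduce
  I12: { [F → L . y b] }  — shift
  I13: { [C → . S L], [C → S . L], [F → . L y b], [F → . S F], [F → .], [F → S . F], [L → . C F], [L → . y y S], [S → . b L], [S → . g] }  — shift, reduce
  I14: { [F → S F .] }  — reduce
  I15: { [C → S L .], [F → L . y b] }  — shift, reduce
  I16: { [F → L y . b] }  — shift
  I17: { [F → L y b .] }  — reduce

Conflict in state I4:
  Shift-reduce conflict between [F → .] and [L → . y y S]
So the grammar is NOT LR(0).

Answer: No. Shift-reduce conflict between [F → .] and [L → . y y S]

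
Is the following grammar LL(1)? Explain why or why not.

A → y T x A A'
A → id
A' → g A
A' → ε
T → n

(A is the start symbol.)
A grammar is LL(1) if for each non-terminal N with multiple productions, the predict sets of those productions are pairwise disjoint, where PREDICT(N → α) = (FIRST(α) \ {ε}) ∪ (FOLLOW(N) if α ⇒* ε).

Relevant sets:
  FOLLOW(A') = { $, 'g' }

For A:
  PREDICT(A → y T x A A') = { 'y' }
  PREDICT(A → id) = { 'id' }
For A':
  PREDICT(A' → g A) = { 'g' }
  PREDICT(A' → ε) = { $, 'g' }
T has a single production, so nothing to check there.

Conflict found: Predict set conflict for A': { 'g' }
The grammar is NOT LL(1).

Answer: No. Predict set conflict for A': { 'g' }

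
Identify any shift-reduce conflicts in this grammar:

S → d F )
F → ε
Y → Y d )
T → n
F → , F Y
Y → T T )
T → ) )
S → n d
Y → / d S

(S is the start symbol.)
Yes — I2: [F → .] vs [F → . , F Y]; I5: [F → .] vs [F → . , F Y]; I12: [F → , F Y .] vs [Y → Y . d )]

A shift-reduce conflict occurs when an LR(0) state has both:
  - a complete (reduce) item [A → α .] (dot at the end), and
  - a shift item [B → β . c γ] (dot before a terminal).

Augment with S' → S and build the canonical LR(0) collection (I0 = CLOSURE({[S' → . S]}), then GOTO on every symbol after a dot until no new states appear). It has 21 states:
  I0: { [S → . d F )], [S → . n d], [S' → . S] }  — shift
  I1: { [S' → S .] }  — accept
  I2: { [F → . , F Y], [F → .], [S → d . F )] }  — shift, reduce
  I3: { [S → n . d] }  — shift
  I4: { [S → n d .] }  — reduce
  I5: { [F → , . F Y], [F → . , F Y], [F → .] }  — shift, reduce
  I6: { [S → d F . )] }  — shift
  I7: { [S → d F ) .] }  — reduce
  I8: { [F → , F . Y], [T → . ) )], [T → . n], [Y → . / d S], [Y → . T T )], [Y → . Y d )] }  — shift
  I9: { [T → ) . )] }  — shift
  I10: { [Y → / . d S] }  — shift
  I11: { [T → . ) )], [T → . n], [Y → T . T )] }  — shift
  I12: { [F → , F Y .], [Y → Y . d )] }  — shift, reduce
  I13: { [T → n .] }  — reduce
  I14: { [Y → Y d . )] }  — shift
  I15: { [Y → Y d ) .] }  — reduce
  I16: { [Y → T T . )] }  — shift
  I17: { [Y → T T ) .] }  — reduce
  I18: { [S → . d F )], [S → . n d], [Y → / d . S] }  — shift
  I19: { [Y → / d S .] }  — reduce
  I20: { [T → ) ) .] }  — reduce

I2 contains reduce item [F → .] and shift item [F → . , F Y] — shift-reduce conflict.
I5 contains reduce item [F → .] and shift item [F → . , F Y] — shift-reduce conflict.
I12 contains reduce item [F → , F Y .] and shift item [Y → Y . d )] — shift-reduce conflict.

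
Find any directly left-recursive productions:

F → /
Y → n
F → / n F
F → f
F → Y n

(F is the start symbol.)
Direct left recursion occurs when N → N α for some non-terminal N (the right-hand side begins with the left-hand side itself).

F → /: starts with '/'
Y → n: starts with n
F → / n F: starts with '/'
F → f: starts with f
F → Y n: starts with Y

No direct left recursion found.

Answer: No direct left recursion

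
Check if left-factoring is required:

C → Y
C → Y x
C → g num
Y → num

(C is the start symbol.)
Yes, C has productions with common prefix 'Y'

Left-factoring is needed when two productions for the same non-terminal
share a common prefix on the right-hand side.

Productions for C:
  C → Y
  C → Y x
  C → g num

Found common prefix 'Y' in productions for C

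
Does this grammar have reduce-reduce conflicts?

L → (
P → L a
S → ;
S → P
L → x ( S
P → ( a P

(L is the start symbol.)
A reduce-reduce conflict occurs when an LR(0) state has two complete items [A → α .] and [B → β .] — both call for a reduction, and with no lookahead the parser cannot choose between them.

Augment with L' → L and build the canonical LR(0) collection (I0 = CLOSURE({[L' → . L]}), then GOTO on every symbol after a dot until no new states appear). It has 13 states:
  I0: { [L → . (], [L → . x ( S], [L' → . L] }  — shift
  I1: { [L → ( .] }  — reduce
  I2: { [L' → L .] }  — accept
  I3: { [L → x . ( S] }  — shift
  I4: { [L → . (], [L → . x ( S], [L → x ( . S], [P → . ( a P], [P → . L a], [S → . ;], [S → . P] }  — shift
  I5: { [L → ( .], [P → ( . a P] }  — shift, reduce
  I6: { [S → ; .] }  — reduce
  I7: { [P → L . a] }  — shift
  I8: { [S → P .] }  — reduce
  I9: { [L → x ( S .] }  — reduce
  I10: { [P → L a .] }  — reduce
  I11: { [L → . (], [L → . x ( S], [P → ( a . P], [P → . ( a P], [P → . L a] }  — shift
  I12: { [P → ( a P .] }  — reduce

No state contains more than one complete item.

Answer: No reduce-reduce conflicts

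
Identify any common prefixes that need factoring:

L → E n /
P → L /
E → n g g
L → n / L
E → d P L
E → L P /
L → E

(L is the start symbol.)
Yes, L has productions with common prefix 'E'

Left-factoring is needed when two productions for the same non-terminal
share a common prefix on the right-hand side.

Productions for L:
  L → E n /
  L → n / L
  L → E
Productions for E:
  E → n g g
  E → d P L
  E → L P /

Found common prefix 'E' in productions for L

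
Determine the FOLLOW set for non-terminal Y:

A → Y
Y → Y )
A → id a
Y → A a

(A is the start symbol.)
In A → Y: Y is at the end, add FOLLOW(A)
In Y → Y ): Y is followed by ')', add FIRST(')') \ {ε} = { ')' }

The FOLLOW sets referred to above (computed the same way, to a fixed point):
  FOLLOW(A) = { $, 'a' }

Taking the union: FOLLOW(Y) = { $, ')', 'a' }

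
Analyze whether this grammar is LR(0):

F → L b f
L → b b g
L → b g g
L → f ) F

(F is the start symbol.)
Yes, the grammar is LR(0)

Augment with F' → F and build the canonical LR(0) collection (I0 = CLOSURE({[F' → . F]}), then GOTO on every symbol after a dot until no new states appear). It has 13 states:
  I0: { [F → . L b f], [F' → . F], [L → . b b g], [L → . b g g], [L → . f ) F] }  — shift
  I1: { [F' → F .] }  — accept
  I2: { [F → L . b f] }  — shift
  I3: { [L → b . b g], [L → b . g g] }  — shift
  I4: { [L → f . ) F] }  — shift
  I5: { [F → . L b f], [L → . b b g], [L → . b g g], [L → . f ) F], [L → f ) . F] }  — shift
  I6: { [L → f ) F .] }  — reduce
  I7: { [L → b b . g] }  — shift
  I8: { [L → b g . g] }  — shift
  I9: { [L → b g g .] }  — reduce
  I10: { [L → b b g .] }  — reduce
  I11: { [F → L b . f] }  — shift
  I12: { [F → L b f .] }  — reduce

Every state is either a pure shift/goto state or contains exactly one complete item and nothing to shift — no conflicts. The grammar is LR(0).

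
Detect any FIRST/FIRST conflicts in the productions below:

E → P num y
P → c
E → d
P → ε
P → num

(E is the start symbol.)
FIRST sets of the non-terminals at (or reachable through a nullable prefix from) the front of some alternative:
  FIRST(P) = { 'c', 'num', ε }

Productions for E:
  E → P num y: FIRST = { 'c', 'num' }
  E → d: FIRST = { 'd' }
Productions for P:
  P → c: FIRST = { 'c' }
  P → ε: FIRST = { ε }
  P → num: FIRST = { 'num' }

All alternatives of each non-terminal have pairwise disjoint FIRST sets.

Answer: No FIRST/FIRST conflicts.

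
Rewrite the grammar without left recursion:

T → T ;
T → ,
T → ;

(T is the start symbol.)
T → , T'
T → ; T'
T' → ; T'
T' → ε

T is directly left-recursive. The standard transformation for
  A → A α₁ | ... | A α_m | β₁ | ... | β_n
is
  A  → β₁ A' | ... | β_n A'
  A' → α₁ A' | ... | α_m A' | ε

T → , becomes T → , T'
T → ; becomes T → ; T'
T → T ; becomes T' → ; T'
Add T' → ε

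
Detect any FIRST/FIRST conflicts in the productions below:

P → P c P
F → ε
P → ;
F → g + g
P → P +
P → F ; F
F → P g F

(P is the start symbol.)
Yes. P → P c P / P → ';' on { ';' }; P → P c P / P → P '+' on { ';', 'g' }; P → P c P / P → F ';' F on { ';', 'g' }; P → ';' / P → P '+' on { ';' }; P → ';' / P → F ';' F on { ';' }; P → P '+' / P → F ';' F on { ';', 'g' }; F → g '+' g / F → P g F on { 'g' }

A FIRST/FIRST conflict occurs when two productions N → α and N → β for the same non-terminal have FIRST(α) ∩ FIRST(β) ≠ ∅ (with ε ∈ FIRST of a nullable right-hand side, so two nullable alternatives also conflict).

FIRST sets of the non-terminals at (or reachable through a nullable prefix from) the front of some alternative:
  FIRST(P) = { ';', 'g' }
  FIRST(F) = { ';', 'g', ε }

Productions for P:
  P → P c P: FIRST = { ';', 'g' }
  P → ;: FIRST = { ';' }
  P → P +: FIRST = { ';', 'g' }
  P → F ; F: FIRST = { ';', 'g' }
Productions for F:
  F → ε: FIRST = { ε }
  F → g + g: FIRST = { 'g' }
  F → P g F: FIRST = { ';', 'g' }

Conflict for P: P → P c P and P → ;
  Overlap: { ';' }
Conflict for P: P → P c P and P → P +
  Overlap: { ';', 'g' }
Conflict for P: P → P c P and P → F ; F
  Overlap: { ';', 'g' }
Conflict for P: P → ; and P → P +
  Overlap: { ';' }
Conflict for P: P → ; and P → F ; F
  Overlap: { ';' }
Conflict for P: P → P + and P → F ; F
  Overlap: { ';', 'g' }
Conflict for F: F → g + g and F → P g F
  Overlap: { 'g' }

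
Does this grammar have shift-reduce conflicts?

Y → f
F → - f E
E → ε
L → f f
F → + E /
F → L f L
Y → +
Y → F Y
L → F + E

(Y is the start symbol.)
Yes — I6: [Y → f .] vs [L → f . f]; I11: [F → L f L .] vs [F → L . f L]; I19: [L → F + E .] vs [F → + E . /]

A shift-reduce conflict occurs when an LR(0) state has both:
  - a complete (reduce) item [A → α .] (dot at the end), and
  - a shift item [B → β . c γ] (dot before a terminal).

Augment with Y' → Y and build the canonical LR(0) collection (I0 = CLOSURE({[Y' → . Y]}), then GOTO on every symbol after a dot until no new states appear). It has 22 states:
  I0: { [F → . + E /], [F → . - f E], [F → . L f L], [L → . F + E], [L → . f f], [Y → . +], [Y → . F Y], [Y → . f], [Y' → . Y] }  — shift
  I1: { [E → .], [F → + . E /], [Y → + .] }  — 2 reduces
  I2: { [F → - . f E] }  — shift
  I3: { [F → . + E /], [F → . - f E], [F → . L f L], [L → . F + E], [L → . f f], [L → F . + E], [Y → . +], [Y → . F Y], [Y → . f], [Y → F . Y] }  — shift
  I4: { [F → L . f L] }  — shift
  I5: { [Y' → Y .] }  — accept
  I6: { [L → f . f], [Y → f .] }  — shift, reduce
  I7: { [L → f f .] }  — reduce
  I8: { [F → . + E /], [F → . - f E], [F → . L f L], [F → L f . L], [L → . F + E], [L → . f f] }  — shift
  I9: { [E → .], [F → + . E /] }  — reduce
  I10: { [L → F . + E] }  — shift
  I11: { [F → L . f L], [F → L f L .] }  — shift, reduce
  I12: { [L → f . f] }  — shift
  I13: { [E → .], [L → F + . E] }  — reduce
  I14: { [L → F + E .] }  — reduce
  I15: { [F → + E . /] }  — shift
  I16: { [F → + E / .] }  — reduce
  I17: { [E → .], [F → + . E /], [L → F + . E], [Y → + .] }  — 2 reduces
  I18: { [Y → F Y .] }  — reduce
  I19: { [F → + E . /], [L → F + E .] }  — shift, reduce
  I20: { [E → .], [F → - f . E] }  — reduce
  I21: { [F → - f E .] }  — reduce

I6 contains reduce item [Y → f .] and shift item [L → f . f] — shift-reduce conflict.
I11 contains reduce item [F → L f L .] and shift item [F → L . f L] — shift-reduce conflict.
I19 contains reduce item [L → F + E .] and shift item [F → + E . /] — shift-reduce conflict.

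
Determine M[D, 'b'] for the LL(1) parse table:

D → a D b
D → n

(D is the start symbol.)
Empty (error entry)

To find M[D, 'b'], we find productions for D where 'b' is in the predict set (PREDICT(N → α) = (FIRST(α) \ {ε}) ∪ (FOLLOW(N) if α ⇒* ε)).

D → a D b: PREDICT = { 'a' }
D → n: PREDICT = { 'n' }

M[D, 'b'] is empty (no production applies)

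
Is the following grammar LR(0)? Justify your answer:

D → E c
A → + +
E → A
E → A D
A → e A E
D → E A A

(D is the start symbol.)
A grammar is LR(0) if no state in the canonical LR(0) collection has:
  - both a shift item (dot before a terminal) and a complete item (shift-reduce conflict), or
  - two or more complete items (reduce-reduce conflict; the accept item [D' → D .] counts as a complete item here).

Augment with D' → D and build the canonical LR(0) collection (I0 = CLOSURE({[D' → . D]}), then GOTO on every symbol after a dot until no new states appear). It has 13 states:
  I0: { [A → . + +], [A → . e A E], [D → . E A A], [D → . E c], [D' → . D], [E → . A D], [E → . A] }  — shift
  I1: { [A → + . +] }  — shift
  I2: { [A → . + +], [A → . e A E], [D → . E A A], [D → . E c], [E → . A D], [E → . A], [E → A . D], [E → A .] }  — shift, reduce
  I3: { [D' → D .] }  — accept
  I4: { [A → . + +], [A → . e A E], [D → E . A A], [D → E . c] }  — shift
  I5: { [A → . + +], [A → . e A E], [A → e . A E] }  — shift
  I6: { [A → . + +], [A → . e A E], [A → e A . E], [E → . A D], [E → . A] }  — shift
  I7: { [A → e A E .] }  — reduce
  I8: { [A → . + +], [A → . e A E], [D → E A . A] }  — shift
  I9: { [D → E c .] }  — reduce
  I10: { [D → E A A .] }  — reduce
  I11: { [E → A D .] }  — reduce
  I12: { [A → + + .] }  — reduce

Conflict in state I2:
  Shift-reduce conflict between [E → A .] and [A → . + +]
So the grammar is NOT LR(0).

Answer: No. Shift-reduce conflict between [E → A .] and [A → . + +]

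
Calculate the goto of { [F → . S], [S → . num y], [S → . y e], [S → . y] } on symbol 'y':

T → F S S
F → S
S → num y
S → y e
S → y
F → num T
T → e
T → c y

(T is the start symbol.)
{ [S → y . e], [S → y .] }

GOTO(I, 'y') = CLOSURE({ [A → αX.β] : [A → α.Xβ] ∈ I, X = 'y' })

Items with dot before 'y', with the dot advanced:
  [S → . y] → [S → y .]
  [S → . y e] → [S → y . e]
Closure adds nothing (no advanced item has the dot before a non-terminal).

GOTO = { [S → y . e], [S → y .] }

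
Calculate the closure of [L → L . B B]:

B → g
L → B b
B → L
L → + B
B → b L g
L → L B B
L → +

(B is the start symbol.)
To compute CLOSURE, for each item [A → α.Bβ] where B is a non-terminal, add [B → .γ] for all productions B → γ; repeat for the newly added items until nothing changes.

Start with: [L → L . B B]
  [L → L . B B] has the dot before B: add [B → . g], [B → . L], [B → . b L g]
  [B → . L] has the dot before L: add [L → . B b], [L → . + B], [L → . L B B], [L → . +]
No further items can be added.

CLOSURE = { [B → . L], [B → . b L g], [B → . g], [L → . + B], [L → . +], [L → . B b], [L → . L B B], [L → L . B B] }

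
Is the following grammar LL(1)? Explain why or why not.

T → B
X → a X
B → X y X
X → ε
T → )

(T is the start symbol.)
Relevant sets:
  FIRST(B) = { 'a', 'y' }
  FOLLOW(X) = { $, 'y' }

For T:
  PREDICT(T → B) = { 'a', 'y' }
  PREDICT(T → ')') = { ')' }
For X:
  PREDICT(X → a X) = { 'a' }
  PREDICT(X → ε) = { $, 'y' }
B has a single production, so nothing to check there.

All predict sets are disjoint. The grammar IS LL(1).

Answer: Yes, the grammar is LL(1).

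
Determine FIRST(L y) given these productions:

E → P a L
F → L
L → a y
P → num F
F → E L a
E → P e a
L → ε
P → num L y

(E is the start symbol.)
{ 'a', 'y' }

FIRST sets of the non-terminals involved (from the grammar, by fixed-point iteration):
  FIRST(L) = { 'a', ε }

To compute FIRST(L y), process the symbols left to right:
Symbol L is a non-terminal. Add FIRST(L) \ {ε} = { 'a' }
L is nullable (ε ∈ FIRST(L)), continue to the next symbol.
Symbol y is a terminal. Add 'y' and stop.
FIRST(L y) = { 'a', 'y' }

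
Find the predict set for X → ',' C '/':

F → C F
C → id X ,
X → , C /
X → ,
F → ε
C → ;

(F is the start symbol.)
{ ',' }

PREDICT(X → ',' C '/') = (FIRST(RHS) \ {ε}) ∪ (FOLLOW(X) if ε ∈ FIRST(RHS), i.e. RHS ⇒* ε)
FIRST(',' C '/') = { ',' }
ε ∉ FIRST(',' C '/'), so FOLLOW(X) is not added.
PREDICT(X → ',' C '/') = { ',' }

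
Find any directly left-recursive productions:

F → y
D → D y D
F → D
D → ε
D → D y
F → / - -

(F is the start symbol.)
Yes, D is left-recursive

F → y: starts with y
D → D y D: LEFT RECURSIVE (starts with D)
F → D: starts with D
D → ε: starts with ε
D → D y: LEFT RECURSIVE (starts with D)
F → / - -: starts with '/'

The grammar has direct left recursion on: D.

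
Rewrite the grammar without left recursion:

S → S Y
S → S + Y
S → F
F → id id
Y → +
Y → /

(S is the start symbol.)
S is directly left-recursive. The standard transformation for
  A → A α₁ | ... | A α_m | β₁ | ... | β_n
is
  A  → β₁ A' | ... | β_n A'
  A' → α₁ A' | ... | α_m A' | ε

S → F becomes S → F S'
S → S Y becomes S' → Y S'
S → S + Y becomes S' → + Y S'
Add S' → ε

Productions for other non-terminals are unchanged:
  F → id id
  Y → +
  Y → /

Resulting grammar:
S → F S'
S' → Y S'
S' → + Y S'
S' → ε
F → id id
Y → +
Y → /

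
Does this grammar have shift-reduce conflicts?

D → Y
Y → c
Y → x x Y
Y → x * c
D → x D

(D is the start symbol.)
A shift-reduce conflict occurs when an LR(0) state has both:
  - a complete (reduce) item [A → α .] (dot at the end), and
  - a shift item [B → β . c γ] (dot before a terminal).

Augment with D' → D and build the canonical LR(0) collection (I0 = CLOSURE({[D' → . D]}), then GOTO on every symbol after a dot until no new states appear). It has 10 states:
  I0: { [D → . Y], [D → . x D], [D' → . D], [Y → . c], [Y → . x * c], [Y → . x x Y] }  — shift
  I1: { [D' → D .] }  — accept
  I2: { [D → Y .] }  — reduce
  I3: { [Y → c .] }  — reduce
  I4: { [D → . Y], [D → . x D], [D → x . D], [Y → . c], [Y → . x * c], [Y → . x x Y], [Y → x . * c], [Y → x . x Y] }  — shift
  I5: { [Y → x * . c] }  — shift
  I6: { [D → x D .] }  — reduce
  I7: { [D → . Y], [D → . x D], [D → x . D], [Y → . c], [Y → . x * c], [Y → . x x Y], [Y → x . * c], [Y → x . x Y], [Y → x x . Y] }  — shift
  I8: { [D → Y .], [Y → x x Y .] }  — 2 reduces
  I9: { [Y → x * c .] }  — reduce

No state contains both a complete item and a shift item.

Answer: No shift-reduce conflicts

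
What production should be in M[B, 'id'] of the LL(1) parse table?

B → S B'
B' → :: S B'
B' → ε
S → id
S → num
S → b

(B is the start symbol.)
B → S B'

To find M[B, 'id'], we find productions for B where 'id' is in the predict set (PREDICT(N → α) = (FIRST(α) \ {ε}) ∪ (FOLLOW(N) if α ⇒* ε)).

Relevant sets:
  FIRST(S) = { 'b', 'id', 'num' }

B → S B': PREDICT = { 'b', 'id', 'num' }
  'id' is in predict set, so this production goes in M[B, 'id']

M[B, 'id'] = B → S B'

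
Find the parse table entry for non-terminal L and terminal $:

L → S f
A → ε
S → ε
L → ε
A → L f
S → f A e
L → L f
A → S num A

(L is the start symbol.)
L → ε

To find M[L, $], we find productions for L where $ is in the predict set (PREDICT(N → α) = (FIRST(α) \ {ε}) ∪ (FOLLOW(N) if α ⇒* ε)).

Relevant sets:
  FIRST(S) = { 'f', ε }
  FIRST(L) = { 'f', ε }
  FOLLOW(L) = { $, 'f' }

L → S f: PREDICT = { 'f' }
L → ε: PREDICT = { $, 'f' }
  $ is in predict set, so this production goes in M[L, $]
L → L f: PREDICT = { 'f' }

M[L, $] = L → ε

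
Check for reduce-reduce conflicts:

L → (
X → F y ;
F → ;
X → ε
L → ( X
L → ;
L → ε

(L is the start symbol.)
Yes — I1: [L → ( .] vs [X → .]

Augment with L' → L and build the canonical LR(0) collection (I0 = CLOSURE({[L' → . L]}), then GOTO on every symbol after a dot until no new states appear). It has 9 states:
  I0: { [L → . ( X], [L → . (], [L → . ;], [L → .], [L' → . L] }  — shift, reduce
  I1: { [F → . ;], [L → ( . X], [L → ( .], [X → . F y ;], [X → .] }  — shift, 2 reduces
  I2: { [L → ; .] }  — reduce
  I3: { [L' → L .] }  — accept
  I4: { [F → ; .] }  — reduce
  I5: { [X → F . y ;] }  — shift
  I6: { [L → ( X .] }  — reduce
  I7: { [X → F y . ;] }  — shift
  I8: { [X → F y ; .] }  — reduce

I1 contains complete items [L → ( .], [X → .] — reduce-reduce conflict.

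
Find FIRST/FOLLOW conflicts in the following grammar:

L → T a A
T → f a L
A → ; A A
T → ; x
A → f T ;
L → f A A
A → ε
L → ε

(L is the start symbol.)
Yes. L → T a A with FOLLOW(L) on { ';' }; A → ';' A A with FOLLOW(A) on { ';' }; A → f T ';' with FOLLOW(A) on { 'f' }

A FIRST/FOLLOW conflict occurs when a non-terminal N has a nullable alternative N → β (β ⇒* ε) and another alternative N → α with FIRST(α) ∩ FOLLOW(N) ≠ ∅: on such a lookahead the parser cannot decide between expanding α and letting N vanish via β.

Nullable non-terminals: A, L.
FIRST sets used below: FIRST(T) = { ';', 'f' }

A: nullable alternative(s) A → ε; FOLLOW(A) = { $, ';', 'a', 'f' }
  A → ; A A: FIRST \ {ε} = { ';' } — overlaps FOLLOW(A) on { ';' }: CONFLICT
  A → f T ;: FIRST \ {ε} = { 'f' } — overlaps FOLLOW(A) on { 'f' }: CONFLICT
  A → ε: FIRST \ {ε} = { } — this is the only nullable alternative, skip

L: nullable alternative(s) L → ε; FOLLOW(L) = { $, ';', 'a' }
  L → T a A: FIRST \ {ε} = { ';', 'f' } — overlaps FOLLOW(L) on { ';' }: CONFLICT
  L → f A A: FIRST \ {ε} = { 'f' } — disjoint from FOLLOW(L)
  L → ε: FIRST \ {ε} = { } — this is the only nullable alternative, skip

T has no nullable alternative, so no FIRST/FOLLOW check is needed there.

So the grammar has 3 FIRST/FOLLOW conflicts (marked CONFLICT above).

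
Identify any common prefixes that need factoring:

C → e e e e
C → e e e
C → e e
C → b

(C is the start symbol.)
Left-factoring is needed when two productions for the same non-terminal
share a common prefix on the right-hand side.

Productions for C:
  C → e e e e
  C → e e e
  C → e e
  C → b

Found common prefix 'e e' in productions for C

Answer: Yes, C has productions with common prefix 'e e'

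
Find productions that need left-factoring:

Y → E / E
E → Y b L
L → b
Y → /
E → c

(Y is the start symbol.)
Left-factoring is needed when two productions for the same non-terminal
share a common prefix on the right-hand side.

Productions for Y:
  Y → E / E
  Y → /
Productions for E:
  E → Y b L
  E → c

No common prefixes found.

Answer: No, left-factoring is not needed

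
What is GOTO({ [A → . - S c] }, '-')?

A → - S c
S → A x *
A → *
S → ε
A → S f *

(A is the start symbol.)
{ [A → - . S c], [A → . *], [A → . - S c], [A → . S f *], [S → . A x *], [S → .] }

GOTO(I, '-') = CLOSURE({ [A → αX.β] : [A → α.Xβ] ∈ I, X = '-' })

Items with dot before '-', with the dot advanced:
  [A → . - S c] → [A → - . S c]
Closure of the advanced items:
  [A → - . S c] has the dot before S: add [S → . A x *], [S → .]
  [S → . A x *] has the dot before A: add [A → . - S c], [A → . *], [A → . S f *]

GOTO = { [A → - . S c], [A → . *], [A → . - S c], [A → . S f *], [S → . A x *], [S → .] }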